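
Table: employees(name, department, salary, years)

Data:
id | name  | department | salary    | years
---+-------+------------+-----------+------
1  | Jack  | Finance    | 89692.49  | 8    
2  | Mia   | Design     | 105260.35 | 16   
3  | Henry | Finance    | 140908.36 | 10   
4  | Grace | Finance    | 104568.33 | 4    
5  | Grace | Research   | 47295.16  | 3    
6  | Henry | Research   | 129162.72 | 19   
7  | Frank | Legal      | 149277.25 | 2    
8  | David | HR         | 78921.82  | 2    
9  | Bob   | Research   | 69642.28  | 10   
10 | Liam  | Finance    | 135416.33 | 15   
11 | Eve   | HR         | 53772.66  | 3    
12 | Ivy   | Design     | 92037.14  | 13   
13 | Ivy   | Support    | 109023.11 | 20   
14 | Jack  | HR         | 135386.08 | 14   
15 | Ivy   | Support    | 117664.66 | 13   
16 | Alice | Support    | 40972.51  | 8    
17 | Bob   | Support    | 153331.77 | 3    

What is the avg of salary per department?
SELECT department, AVG(salary) as result
FROM employees
GROUP BY department

Result:
  Design: 98648.75
  Finance: 117646.38
  HR: 89360.19
  Legal: 149277.25
  Research: 82033.39
  Support: 105248.01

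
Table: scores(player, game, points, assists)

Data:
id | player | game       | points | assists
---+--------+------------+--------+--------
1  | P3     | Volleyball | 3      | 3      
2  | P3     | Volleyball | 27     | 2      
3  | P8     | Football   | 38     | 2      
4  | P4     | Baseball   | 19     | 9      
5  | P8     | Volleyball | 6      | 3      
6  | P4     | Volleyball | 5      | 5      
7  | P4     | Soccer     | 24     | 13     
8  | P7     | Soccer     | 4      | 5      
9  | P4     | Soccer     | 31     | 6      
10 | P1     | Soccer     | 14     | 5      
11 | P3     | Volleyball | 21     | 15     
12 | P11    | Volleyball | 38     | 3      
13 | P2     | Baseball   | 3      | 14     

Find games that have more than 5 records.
SELECT game, COUNT(*) as cnt
FROM scores
GROUP BY game
HAVING COUNT(*) > 5

Result:
  Volleyball: 6

Note: HAVING filters groups after aggregation, WHERE filters rows before.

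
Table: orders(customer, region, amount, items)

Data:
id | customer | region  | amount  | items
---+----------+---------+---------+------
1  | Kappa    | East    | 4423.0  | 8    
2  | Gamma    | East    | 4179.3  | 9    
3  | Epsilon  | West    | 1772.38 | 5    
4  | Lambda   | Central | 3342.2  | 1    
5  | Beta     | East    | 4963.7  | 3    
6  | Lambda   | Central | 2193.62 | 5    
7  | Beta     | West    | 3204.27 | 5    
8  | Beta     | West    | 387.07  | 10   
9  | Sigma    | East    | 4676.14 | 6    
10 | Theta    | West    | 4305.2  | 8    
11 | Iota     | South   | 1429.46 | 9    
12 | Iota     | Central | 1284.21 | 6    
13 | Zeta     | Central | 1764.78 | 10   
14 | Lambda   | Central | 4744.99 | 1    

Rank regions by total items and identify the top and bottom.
SELECT region, SUM(items)
FROM orders
GROUP BY region
ORDER BY SUM(items)

All groups:
  South: 9
  Central: 23
  East: 26
  West: 28

Highest: West (28)
Lowest: South (9)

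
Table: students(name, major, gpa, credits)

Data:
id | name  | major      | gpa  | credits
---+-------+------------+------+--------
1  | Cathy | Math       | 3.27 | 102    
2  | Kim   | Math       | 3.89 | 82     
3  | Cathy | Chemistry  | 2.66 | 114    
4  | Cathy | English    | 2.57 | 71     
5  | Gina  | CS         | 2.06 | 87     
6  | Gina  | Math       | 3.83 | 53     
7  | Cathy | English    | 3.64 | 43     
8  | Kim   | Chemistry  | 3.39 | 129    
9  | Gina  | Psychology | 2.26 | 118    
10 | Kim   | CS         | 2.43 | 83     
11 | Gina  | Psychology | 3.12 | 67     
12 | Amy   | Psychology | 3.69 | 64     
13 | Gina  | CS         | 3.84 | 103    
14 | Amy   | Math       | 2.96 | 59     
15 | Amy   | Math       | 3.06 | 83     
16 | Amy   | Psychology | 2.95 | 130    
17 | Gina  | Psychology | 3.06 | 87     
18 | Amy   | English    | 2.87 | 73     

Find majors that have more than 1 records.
SELECT major, COUNT(*) as cnt
FROM students
GROUP BY major
HAVING COUNT(*) > 1

Result:
  CS: 3
  Chemistry: 2
  English: 3
  Math: 5
  Psychology: 5

Note: HAVING filters groups after aggregation, WHERE filters rows before.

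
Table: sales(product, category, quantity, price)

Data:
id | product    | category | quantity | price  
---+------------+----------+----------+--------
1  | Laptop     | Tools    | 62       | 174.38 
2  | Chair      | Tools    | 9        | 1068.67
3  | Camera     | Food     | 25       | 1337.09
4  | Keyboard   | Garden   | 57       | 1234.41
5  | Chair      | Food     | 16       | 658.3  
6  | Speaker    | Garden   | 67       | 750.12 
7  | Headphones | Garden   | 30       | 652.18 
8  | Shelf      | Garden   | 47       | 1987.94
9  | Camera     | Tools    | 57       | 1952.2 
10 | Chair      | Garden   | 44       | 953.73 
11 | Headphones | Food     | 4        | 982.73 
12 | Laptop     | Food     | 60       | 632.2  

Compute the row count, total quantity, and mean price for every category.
SELECT category,
       COUNT(*) as cnt,
       SUM(quantity) as total_quantity,
       AVG(price) as avg_price
FROM sales
GROUP BY category

Result:
  Food: 4 records, 105 total quantity, 902.58 avg price
  Garden: 5 records, 245 total quantity, 1115.68 avg price
  Tools: 3 records, 128 total quantity, 1065.08 avg price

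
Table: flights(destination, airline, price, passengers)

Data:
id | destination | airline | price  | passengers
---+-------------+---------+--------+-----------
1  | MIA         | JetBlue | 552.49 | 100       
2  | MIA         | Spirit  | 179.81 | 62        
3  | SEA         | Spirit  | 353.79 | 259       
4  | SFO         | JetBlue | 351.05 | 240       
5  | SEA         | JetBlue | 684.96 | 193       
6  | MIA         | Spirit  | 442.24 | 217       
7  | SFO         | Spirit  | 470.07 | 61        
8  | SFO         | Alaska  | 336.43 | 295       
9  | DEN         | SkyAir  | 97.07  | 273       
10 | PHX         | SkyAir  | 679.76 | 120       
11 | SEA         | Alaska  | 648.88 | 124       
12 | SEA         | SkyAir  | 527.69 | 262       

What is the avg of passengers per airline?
SELECT airline, AVG(passengers) as result
FROM flights
GROUP BY airline

Result:
  Alaska: 209.50
  JetBlue: 177.67
  SkyAir: 218.33
  Spirit: 149.75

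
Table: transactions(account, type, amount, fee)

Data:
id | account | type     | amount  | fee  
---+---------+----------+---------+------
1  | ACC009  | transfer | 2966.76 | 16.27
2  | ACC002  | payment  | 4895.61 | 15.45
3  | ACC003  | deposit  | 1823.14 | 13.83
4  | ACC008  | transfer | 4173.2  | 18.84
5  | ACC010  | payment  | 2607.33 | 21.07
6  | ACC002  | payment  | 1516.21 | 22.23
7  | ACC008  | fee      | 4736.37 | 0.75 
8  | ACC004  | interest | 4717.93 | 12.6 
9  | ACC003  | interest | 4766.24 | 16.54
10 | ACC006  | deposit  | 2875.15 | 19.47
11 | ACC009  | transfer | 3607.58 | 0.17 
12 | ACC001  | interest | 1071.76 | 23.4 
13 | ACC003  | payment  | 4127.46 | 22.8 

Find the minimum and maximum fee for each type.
SELECT type, MIN(fee), MAX(fee)
FROM transactions
GROUP BY type

Result:
  deposit: min=13.83, max=19.47
  fee: min=0.75, max=0.75
  interest: min=12.60, max=23.40
  payment: min=15.45, max=22.80
  transfer: min=0.17, max=18.84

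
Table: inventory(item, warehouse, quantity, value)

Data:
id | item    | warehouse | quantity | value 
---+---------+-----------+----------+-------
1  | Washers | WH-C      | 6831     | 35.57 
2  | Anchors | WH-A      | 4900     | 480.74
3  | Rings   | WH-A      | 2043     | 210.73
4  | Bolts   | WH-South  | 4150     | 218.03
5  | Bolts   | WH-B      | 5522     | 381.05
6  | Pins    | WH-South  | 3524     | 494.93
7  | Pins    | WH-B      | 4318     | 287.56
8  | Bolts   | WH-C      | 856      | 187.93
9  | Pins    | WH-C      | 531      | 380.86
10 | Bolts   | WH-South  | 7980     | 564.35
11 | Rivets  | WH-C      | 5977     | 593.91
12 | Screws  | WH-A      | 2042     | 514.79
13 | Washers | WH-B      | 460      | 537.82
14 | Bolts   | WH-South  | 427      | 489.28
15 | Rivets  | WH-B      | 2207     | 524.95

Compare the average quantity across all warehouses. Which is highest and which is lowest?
SELECT warehouse, AVG(quantity)
FROM inventory
GROUP BY warehouse
ORDER BY AVG(quantity)

All groups:
  WH-A: 2995.00
  WH-B: 3126.75
  WH-C: 3548.75
  WH-South: 4020.25

Highest: WH-South (4020.25)
Lowest: WH-A (2995.00)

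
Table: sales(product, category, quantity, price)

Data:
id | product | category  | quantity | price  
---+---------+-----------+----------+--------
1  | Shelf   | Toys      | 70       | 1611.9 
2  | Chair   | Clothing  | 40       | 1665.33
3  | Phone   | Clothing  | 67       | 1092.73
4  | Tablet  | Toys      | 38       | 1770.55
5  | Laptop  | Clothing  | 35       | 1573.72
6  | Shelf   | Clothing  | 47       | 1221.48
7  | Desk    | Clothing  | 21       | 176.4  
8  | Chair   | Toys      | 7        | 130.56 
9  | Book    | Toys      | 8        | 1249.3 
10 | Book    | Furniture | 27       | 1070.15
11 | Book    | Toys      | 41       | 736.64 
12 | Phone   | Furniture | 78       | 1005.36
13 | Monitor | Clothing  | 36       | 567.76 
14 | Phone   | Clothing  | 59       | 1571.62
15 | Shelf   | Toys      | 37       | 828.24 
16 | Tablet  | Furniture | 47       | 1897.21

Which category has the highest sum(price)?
SELECT category, SUM(price) as val
FROM sales
GROUP BY category
ORDER BY val DESC
LIMIT 1

Result: Clothing with sum(price) = 7869.04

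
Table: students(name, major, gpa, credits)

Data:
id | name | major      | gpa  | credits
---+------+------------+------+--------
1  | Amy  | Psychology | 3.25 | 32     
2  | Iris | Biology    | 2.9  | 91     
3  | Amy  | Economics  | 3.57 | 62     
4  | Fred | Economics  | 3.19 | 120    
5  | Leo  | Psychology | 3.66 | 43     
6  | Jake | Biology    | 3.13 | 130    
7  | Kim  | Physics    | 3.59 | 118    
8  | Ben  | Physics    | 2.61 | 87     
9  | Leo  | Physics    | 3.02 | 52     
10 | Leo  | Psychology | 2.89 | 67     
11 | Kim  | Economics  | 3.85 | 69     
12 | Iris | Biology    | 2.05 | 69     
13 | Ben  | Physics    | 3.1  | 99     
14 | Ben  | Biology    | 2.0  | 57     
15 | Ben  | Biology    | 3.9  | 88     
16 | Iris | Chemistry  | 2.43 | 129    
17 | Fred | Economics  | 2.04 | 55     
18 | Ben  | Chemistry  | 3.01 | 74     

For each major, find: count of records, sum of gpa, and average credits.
SELECT major,
       COUNT(*) as cnt,
       SUM(gpa) as total_gpa,
       AVG(credits) as avg_credits
FROM students
GROUP BY major

Result:
  Biology: 5 records, 13.98 total gpa, 87.00 avg credits
  Chemistry: 2 records, 5.44 total gpa, 101.50 avg credits
  Economics: 4 records, 12.65 total gpa, 76.50 avg credits
  Physics: 4 records, 12.32 total gpa, 89.00 avg credits
  Psychology: 3 records, 9.80 total gpa, 47.33 avg credits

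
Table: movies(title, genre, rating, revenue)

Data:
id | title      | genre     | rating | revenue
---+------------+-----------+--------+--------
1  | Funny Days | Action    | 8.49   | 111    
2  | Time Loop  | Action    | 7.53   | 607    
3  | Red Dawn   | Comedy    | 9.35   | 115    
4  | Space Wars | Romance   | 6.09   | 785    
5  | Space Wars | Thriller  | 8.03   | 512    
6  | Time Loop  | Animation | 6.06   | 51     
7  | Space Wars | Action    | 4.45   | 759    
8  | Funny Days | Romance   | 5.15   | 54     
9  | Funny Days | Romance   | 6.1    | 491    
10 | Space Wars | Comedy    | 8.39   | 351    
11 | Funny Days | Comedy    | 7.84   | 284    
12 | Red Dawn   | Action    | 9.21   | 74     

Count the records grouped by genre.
SELECT genre, COUNT(*) as count
FROM movies
GROUP BY genre

Result:
  Action: 4
  Animation: 1
  Comedy: 3
  Romance: 3
  Thriller: 1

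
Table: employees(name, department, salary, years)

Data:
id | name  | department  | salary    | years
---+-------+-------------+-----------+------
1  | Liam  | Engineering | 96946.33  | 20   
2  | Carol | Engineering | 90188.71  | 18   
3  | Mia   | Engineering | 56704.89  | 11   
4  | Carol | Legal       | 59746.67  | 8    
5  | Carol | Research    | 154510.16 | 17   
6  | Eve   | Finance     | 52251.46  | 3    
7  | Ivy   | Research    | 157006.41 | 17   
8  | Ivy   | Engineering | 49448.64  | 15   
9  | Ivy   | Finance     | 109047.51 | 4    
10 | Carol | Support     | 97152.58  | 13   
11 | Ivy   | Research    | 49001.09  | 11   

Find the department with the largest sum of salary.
SELECT department, SUM(salary) as val
FROM employees
GROUP BY department
ORDER BY val DESC
LIMIT 1

Result: Research with sum(salary) = 360517.66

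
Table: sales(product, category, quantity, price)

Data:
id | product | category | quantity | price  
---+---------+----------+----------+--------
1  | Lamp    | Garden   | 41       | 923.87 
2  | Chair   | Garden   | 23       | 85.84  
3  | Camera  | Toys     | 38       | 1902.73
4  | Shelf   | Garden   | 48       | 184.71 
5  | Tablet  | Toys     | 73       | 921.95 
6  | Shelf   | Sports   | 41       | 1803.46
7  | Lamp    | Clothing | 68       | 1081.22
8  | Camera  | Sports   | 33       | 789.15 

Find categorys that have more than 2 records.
SELECT category, COUNT(*) as cnt
FROM sales
GROUP BY category
HAVING COUNT(*) > 2

Result:
  Garden: 3

Note: HAVING filters groups after aggregation, WHERE filters rows before.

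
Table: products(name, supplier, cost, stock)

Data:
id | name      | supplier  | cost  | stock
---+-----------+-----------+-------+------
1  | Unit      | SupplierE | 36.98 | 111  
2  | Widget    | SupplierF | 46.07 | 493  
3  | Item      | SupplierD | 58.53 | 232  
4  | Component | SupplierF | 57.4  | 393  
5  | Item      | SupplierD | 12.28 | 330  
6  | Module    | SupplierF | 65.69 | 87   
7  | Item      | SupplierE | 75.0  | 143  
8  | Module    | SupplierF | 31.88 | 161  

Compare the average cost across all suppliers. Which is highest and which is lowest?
SELECT supplier, AVG(cost)
FROM products
GROUP BY supplier
ORDER BY AVG(cost)

All groups:
  SupplierD: 35.41
  SupplierF: 50.26
  SupplierE: 55.99

Highest: SupplierE (55.99)
Lowest: SupplierD (35.41)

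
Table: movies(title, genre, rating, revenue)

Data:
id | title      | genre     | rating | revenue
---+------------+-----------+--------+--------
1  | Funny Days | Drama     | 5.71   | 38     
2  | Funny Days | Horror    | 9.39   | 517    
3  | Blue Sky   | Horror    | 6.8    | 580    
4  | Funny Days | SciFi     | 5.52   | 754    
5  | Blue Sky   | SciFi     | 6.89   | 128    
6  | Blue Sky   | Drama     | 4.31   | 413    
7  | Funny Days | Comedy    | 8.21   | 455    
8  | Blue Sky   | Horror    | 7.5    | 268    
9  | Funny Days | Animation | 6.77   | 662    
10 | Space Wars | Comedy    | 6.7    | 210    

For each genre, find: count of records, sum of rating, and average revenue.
SELECT genre,
       COUNT(*) as cnt,
       SUM(rating) as total_rating,
       AVG(revenue) as avg_revenue
FROM movies
GROUP BY genre

Result:
  Animation: 1 records, 6.77 total rating, 662.00 avg revenue
  Comedy: 2 records, 14.91 total rating, 332.50 avg revenue
  Drama: 2 records, 10.02 total rating, 225.50 avg revenue
  Horror: 3 records, 23.69 total rating, 455.00 avg revenue
  SciFi: 2 records, 12.41 total rating, 441.00 avg revenue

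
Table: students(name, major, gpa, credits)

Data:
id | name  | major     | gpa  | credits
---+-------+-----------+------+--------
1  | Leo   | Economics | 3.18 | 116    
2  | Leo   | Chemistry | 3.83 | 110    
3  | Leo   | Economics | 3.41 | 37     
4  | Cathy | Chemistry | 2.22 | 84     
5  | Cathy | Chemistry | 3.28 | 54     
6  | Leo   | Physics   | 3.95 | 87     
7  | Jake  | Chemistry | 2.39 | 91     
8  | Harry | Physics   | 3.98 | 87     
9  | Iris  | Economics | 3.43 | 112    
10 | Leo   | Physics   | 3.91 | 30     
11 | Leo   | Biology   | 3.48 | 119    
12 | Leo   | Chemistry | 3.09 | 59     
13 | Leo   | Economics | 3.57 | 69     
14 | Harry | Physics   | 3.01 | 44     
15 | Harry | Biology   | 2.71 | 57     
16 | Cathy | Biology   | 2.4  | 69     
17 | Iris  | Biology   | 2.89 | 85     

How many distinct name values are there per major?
SELECT major, COUNT(DISTINCT name)
FROM students
GROUP BY major

Result:
  Biology: 4 distinct
  Chemistry: 3 distinct
  Economics: 2 distinct
  Physics: 2 distinct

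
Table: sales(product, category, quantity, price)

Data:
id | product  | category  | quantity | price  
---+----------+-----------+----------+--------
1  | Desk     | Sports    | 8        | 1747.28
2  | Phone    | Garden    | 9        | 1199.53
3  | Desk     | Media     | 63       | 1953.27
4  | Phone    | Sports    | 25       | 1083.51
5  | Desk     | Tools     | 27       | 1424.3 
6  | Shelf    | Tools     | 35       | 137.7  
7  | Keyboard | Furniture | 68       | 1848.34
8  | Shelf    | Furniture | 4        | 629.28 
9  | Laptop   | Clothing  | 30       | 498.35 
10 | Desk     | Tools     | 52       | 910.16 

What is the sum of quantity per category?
SELECT category, SUM(quantity) as result
FROM sales
GROUP BY category

Result:
  Clothing: 30
  Furniture: 72
  Garden: 9
  Media: 63
  Sports: 33
  Tools: 114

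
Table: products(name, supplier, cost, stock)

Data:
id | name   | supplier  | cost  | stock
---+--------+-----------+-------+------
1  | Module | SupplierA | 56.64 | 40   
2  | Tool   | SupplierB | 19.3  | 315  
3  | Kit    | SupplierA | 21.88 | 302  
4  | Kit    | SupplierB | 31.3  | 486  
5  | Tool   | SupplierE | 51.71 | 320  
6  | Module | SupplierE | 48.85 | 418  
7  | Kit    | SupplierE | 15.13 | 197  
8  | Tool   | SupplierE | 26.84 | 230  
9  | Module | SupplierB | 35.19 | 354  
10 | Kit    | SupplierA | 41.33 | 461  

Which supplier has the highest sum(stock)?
SELECT supplier, SUM(stock) as val
FROM products
GROUP BY supplier
ORDER BY val DESC
LIMIT 1

Result: SupplierE with sum(stock) = 1165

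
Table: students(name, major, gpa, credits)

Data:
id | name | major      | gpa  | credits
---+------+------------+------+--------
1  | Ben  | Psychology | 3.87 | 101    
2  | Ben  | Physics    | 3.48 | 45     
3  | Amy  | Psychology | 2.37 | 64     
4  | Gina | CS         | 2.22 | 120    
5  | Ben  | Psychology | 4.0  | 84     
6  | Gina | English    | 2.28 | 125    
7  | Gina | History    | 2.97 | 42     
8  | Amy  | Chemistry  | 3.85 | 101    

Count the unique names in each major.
SELECT major, COUNT(DISTINCT name)
FROM students
GROUP BY major

Result:
  CS: 1 distinct
  Chemistry: 1 distinct
  English: 1 distinct
  History: 1 distinct
  Physics: 1 distinct
  Psychology: 2 distinct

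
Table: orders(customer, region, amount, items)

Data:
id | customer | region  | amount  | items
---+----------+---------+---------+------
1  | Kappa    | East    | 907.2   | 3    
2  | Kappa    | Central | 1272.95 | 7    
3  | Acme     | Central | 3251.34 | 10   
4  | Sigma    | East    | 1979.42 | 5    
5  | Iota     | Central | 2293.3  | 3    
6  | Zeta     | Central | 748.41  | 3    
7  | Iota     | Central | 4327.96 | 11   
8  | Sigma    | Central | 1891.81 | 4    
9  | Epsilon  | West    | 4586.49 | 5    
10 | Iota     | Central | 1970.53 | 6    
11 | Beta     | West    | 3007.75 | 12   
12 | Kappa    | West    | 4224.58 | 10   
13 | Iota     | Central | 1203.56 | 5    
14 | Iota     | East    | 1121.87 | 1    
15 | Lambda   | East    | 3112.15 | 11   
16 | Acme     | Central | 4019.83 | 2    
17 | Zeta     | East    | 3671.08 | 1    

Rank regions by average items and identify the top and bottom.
SELECT region, AVG(items)
FROM orders
GROUP BY region
ORDER BY AVG(items)

All groups:
  East: 4.20
  Central: 5.67
  West: 9.00

Highest: West (9.00)
Lowest: East (4.20)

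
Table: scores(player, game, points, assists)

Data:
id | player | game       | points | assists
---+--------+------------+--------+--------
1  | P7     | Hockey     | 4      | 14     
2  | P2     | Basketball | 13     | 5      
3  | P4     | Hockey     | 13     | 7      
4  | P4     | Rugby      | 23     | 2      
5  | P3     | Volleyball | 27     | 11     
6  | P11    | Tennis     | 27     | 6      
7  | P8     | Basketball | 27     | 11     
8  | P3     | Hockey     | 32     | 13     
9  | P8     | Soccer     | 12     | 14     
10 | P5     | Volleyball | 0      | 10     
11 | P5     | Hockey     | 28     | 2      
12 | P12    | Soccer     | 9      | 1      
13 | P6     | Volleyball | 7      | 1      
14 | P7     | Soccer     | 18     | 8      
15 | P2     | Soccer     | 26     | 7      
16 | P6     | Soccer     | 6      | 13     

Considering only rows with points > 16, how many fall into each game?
SELECT game, COUNT(*)
FROM scores
WHERE points > 16
GROUP BY game

Note: WHERE filters rows before grouping.

Result:
  Basketball: 1
  Hockey: 2
  Rugby: 1
  Soccer: 2
  Tennis: 1
  Volleyball: 1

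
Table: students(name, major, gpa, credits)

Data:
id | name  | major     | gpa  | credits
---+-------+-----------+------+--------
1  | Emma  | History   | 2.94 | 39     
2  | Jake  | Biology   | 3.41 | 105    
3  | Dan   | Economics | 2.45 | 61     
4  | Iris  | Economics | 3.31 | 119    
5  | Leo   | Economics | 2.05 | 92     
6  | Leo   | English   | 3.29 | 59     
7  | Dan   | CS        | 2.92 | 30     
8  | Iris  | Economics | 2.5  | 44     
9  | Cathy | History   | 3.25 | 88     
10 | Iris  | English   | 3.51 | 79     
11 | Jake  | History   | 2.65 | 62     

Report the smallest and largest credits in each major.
SELECT major, MIN(credits), MAX(credits)
FROM students
GROUP BY major

Result:
  Biology: min=105, max=105
  CS: min=30, max=30
  Economics: min=44, max=119
  English: min=59, max=79
  History: min=39, max=88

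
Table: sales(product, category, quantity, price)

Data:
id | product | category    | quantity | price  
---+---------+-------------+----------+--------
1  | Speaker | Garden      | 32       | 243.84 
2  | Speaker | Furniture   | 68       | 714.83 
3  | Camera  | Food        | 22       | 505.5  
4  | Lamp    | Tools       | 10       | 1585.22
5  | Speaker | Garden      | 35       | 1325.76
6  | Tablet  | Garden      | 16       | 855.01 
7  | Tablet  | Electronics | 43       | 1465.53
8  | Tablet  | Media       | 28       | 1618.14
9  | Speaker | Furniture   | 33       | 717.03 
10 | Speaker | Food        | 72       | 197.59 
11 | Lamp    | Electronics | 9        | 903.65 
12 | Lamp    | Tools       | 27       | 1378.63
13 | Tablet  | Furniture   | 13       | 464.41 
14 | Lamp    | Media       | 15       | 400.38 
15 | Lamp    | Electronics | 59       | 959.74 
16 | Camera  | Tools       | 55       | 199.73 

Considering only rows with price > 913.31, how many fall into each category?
SELECT category, COUNT(*)
FROM sales
WHERE price > 913.31
GROUP BY category

Note: WHERE filters rows before grouping.

Result:
  Electronics: 2
  Garden: 1
  Media: 1
  Tools: 2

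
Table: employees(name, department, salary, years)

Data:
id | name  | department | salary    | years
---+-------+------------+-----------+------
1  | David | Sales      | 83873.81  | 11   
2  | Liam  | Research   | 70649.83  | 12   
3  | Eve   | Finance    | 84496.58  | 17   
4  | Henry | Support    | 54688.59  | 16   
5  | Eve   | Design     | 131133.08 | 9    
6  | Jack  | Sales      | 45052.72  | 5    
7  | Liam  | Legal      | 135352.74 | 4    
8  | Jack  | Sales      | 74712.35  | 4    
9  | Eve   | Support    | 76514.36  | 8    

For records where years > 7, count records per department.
SELECT department, COUNT(*)
FROM employees
WHERE years > 7
GROUP BY department

Note: WHERE filters rows before grouping.

Result:
  Design: 1
  Finance: 1
  Research: 1
  Sales: 1
  Support: 2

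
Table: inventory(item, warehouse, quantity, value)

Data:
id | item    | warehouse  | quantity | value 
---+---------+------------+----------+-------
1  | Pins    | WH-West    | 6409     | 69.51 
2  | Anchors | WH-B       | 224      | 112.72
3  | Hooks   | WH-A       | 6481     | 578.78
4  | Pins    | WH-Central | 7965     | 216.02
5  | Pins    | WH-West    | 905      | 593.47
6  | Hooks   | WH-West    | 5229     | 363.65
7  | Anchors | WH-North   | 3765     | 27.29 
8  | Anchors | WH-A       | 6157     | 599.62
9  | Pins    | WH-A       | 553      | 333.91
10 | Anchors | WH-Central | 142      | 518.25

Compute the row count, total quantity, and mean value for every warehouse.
SELECT warehouse,
       COUNT(*) as cnt,
       SUM(quantity) as total_quantity,
       AVG(value) as avg_value
FROM inventory
GROUP BY warehouse

Result:
  WH-A: 3 records, 13191 total quantity, 504.10 avg value
  WH-B: 1 records, 224 total quantity, 112.72 avg value
  WH-Central: 2 records, 8107 total quantity, 367.14 avg value
  WH-North: 1 records, 3765 total quantity, 27.29 avg value
  WH-West: 3 records, 12543 total quantity, 342.21 avg value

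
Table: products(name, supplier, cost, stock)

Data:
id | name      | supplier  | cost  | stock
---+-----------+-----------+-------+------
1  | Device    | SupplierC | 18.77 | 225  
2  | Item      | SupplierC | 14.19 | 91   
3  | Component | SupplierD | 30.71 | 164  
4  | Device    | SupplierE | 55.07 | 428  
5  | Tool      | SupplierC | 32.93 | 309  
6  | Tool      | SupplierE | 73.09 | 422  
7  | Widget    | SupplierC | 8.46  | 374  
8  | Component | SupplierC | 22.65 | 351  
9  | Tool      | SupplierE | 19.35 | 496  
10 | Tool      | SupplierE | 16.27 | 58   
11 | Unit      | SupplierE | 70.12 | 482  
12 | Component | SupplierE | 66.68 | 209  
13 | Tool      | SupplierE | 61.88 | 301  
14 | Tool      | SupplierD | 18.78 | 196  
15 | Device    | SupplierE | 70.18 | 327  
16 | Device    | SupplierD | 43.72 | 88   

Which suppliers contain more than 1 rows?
SELECT supplier, COUNT(*) as cnt
FROM products
GROUP BY supplier
HAVING COUNT(*) > 1

Result:
  SupplierC: 5
  SupplierD: 3
  SupplierE: 8

Note: HAVING filters groups after aggregation, WHERE filters rows before.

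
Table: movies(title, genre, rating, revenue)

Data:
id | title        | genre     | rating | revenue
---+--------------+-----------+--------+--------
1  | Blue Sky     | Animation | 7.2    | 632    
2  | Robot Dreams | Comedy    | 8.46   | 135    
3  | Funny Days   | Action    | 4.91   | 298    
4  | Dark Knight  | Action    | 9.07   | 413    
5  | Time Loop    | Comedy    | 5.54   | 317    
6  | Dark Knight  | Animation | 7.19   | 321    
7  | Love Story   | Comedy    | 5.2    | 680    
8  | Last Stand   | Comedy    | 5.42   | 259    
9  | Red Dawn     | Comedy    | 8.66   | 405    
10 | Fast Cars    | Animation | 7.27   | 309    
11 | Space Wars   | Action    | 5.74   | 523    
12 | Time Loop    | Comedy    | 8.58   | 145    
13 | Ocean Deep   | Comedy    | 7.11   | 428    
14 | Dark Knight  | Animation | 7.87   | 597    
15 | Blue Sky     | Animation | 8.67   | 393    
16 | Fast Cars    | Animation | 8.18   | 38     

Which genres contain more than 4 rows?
SELECT genre, COUNT(*) as cnt
FROM movies
GROUP BY genre
HAVING COUNT(*) > 4

Result:
  Animation: 6
  Comedy: 7

Note: HAVING filters groups after aggregation, WHERE filters rows before.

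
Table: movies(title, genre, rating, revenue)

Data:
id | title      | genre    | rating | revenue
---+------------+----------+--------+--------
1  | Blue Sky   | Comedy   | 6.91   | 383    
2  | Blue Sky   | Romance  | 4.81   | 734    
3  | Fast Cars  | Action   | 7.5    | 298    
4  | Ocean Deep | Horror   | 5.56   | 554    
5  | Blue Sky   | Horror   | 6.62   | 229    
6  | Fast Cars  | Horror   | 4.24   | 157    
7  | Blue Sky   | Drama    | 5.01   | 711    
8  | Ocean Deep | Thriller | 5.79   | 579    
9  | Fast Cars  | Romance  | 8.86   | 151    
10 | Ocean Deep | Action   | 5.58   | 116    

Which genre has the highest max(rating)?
SELECT genre, MAX(rating) as val
FROM movies
GROUP BY genre
ORDER BY val DESC
LIMIT 1

Result: Romance with max(rating) = 8.86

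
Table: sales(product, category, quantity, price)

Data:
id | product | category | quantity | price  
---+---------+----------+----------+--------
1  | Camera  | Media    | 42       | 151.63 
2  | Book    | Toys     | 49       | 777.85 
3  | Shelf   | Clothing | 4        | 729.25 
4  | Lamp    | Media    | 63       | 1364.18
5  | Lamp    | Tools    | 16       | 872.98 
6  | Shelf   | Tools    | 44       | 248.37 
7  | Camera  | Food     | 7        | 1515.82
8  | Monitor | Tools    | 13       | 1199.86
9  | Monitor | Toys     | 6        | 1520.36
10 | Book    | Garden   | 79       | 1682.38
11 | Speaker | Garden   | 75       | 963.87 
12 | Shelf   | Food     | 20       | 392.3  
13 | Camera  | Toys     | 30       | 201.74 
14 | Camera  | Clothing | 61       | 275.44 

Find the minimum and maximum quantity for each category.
SELECT category, MIN(quantity), MAX(quantity)
FROM sales
GROUP BY category

Result:
  Clothing: min=4, max=61
  Food: min=7, max=20
  Garden: min=75, max=79
  Media: min=42, max=63
  Tools: min=13, max=44
  Toys: min=6, max=49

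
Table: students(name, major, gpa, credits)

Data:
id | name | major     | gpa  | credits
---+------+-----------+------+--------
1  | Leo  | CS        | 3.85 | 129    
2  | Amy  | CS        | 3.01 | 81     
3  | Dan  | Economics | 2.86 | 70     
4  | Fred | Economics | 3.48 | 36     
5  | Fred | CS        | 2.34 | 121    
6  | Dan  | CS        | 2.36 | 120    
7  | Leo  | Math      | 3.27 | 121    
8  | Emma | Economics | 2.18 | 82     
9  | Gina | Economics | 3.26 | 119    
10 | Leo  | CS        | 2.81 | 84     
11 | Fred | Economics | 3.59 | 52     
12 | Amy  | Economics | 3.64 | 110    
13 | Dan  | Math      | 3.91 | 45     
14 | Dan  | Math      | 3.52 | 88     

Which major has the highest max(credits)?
SELECT major, MAX(credits) as val
FROM students
GROUP BY major
ORDER BY val DESC
LIMIT 1

Result: CS with max(credits) = 129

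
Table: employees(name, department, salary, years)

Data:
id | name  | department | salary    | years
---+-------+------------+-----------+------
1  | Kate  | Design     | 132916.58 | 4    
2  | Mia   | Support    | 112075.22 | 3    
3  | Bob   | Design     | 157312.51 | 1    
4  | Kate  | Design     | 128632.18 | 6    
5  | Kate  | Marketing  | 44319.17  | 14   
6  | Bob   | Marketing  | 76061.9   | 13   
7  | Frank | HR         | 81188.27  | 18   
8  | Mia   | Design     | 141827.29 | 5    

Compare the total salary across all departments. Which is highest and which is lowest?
SELECT department, SUM(salary)
FROM employees
GROUP BY department
ORDER BY SUM(salary)

All groups:
  HR: 81188.27
  Support: 112075.22
  Marketing: 120381.07
  Design: 560688.56

Highest: Design (560688.56)
Lowest: HR (81188.27)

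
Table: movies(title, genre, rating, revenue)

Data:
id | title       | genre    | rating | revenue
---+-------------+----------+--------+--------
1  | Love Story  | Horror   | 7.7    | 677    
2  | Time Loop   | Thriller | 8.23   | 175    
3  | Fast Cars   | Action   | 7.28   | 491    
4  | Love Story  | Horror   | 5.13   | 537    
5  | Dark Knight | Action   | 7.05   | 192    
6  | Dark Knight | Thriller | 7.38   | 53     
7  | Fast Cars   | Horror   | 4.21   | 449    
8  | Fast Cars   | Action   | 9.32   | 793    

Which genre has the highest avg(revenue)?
SELECT genre, AVG(revenue) as val
FROM movies
GROUP BY genre
ORDER BY val DESC
LIMIT 1

Result: Horror with avg(revenue) = 554.33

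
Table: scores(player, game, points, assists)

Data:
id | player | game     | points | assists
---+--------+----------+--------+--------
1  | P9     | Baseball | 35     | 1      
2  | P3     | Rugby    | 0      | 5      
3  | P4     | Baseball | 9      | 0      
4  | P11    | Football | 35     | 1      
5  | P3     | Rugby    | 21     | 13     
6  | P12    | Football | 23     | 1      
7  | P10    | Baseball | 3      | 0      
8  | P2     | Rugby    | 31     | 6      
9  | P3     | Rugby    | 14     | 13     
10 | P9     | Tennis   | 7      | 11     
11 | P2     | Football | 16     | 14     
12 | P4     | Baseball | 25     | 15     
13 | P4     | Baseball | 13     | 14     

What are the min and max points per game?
SELECT game, MIN(points), MAX(points)
FROM scores
GROUP BY game

Result:
  Baseball: min=3, max=35
  Football: min=16, max=35
  Rugby: min=0, max=31
  Tennis: min=7, max=7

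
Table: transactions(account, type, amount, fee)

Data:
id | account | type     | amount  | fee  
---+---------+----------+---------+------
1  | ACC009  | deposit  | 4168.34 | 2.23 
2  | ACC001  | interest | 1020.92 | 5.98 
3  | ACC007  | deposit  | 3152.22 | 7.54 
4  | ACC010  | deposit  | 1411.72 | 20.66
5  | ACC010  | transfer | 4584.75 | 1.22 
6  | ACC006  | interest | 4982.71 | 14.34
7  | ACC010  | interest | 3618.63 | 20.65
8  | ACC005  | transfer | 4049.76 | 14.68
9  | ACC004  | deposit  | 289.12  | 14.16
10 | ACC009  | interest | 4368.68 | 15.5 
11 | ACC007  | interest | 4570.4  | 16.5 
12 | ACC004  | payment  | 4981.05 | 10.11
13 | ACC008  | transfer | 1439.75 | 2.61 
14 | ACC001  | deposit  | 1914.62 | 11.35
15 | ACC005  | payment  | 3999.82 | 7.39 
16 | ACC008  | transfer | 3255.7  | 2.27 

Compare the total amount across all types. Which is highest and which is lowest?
SELECT type, SUM(amount)
FROM transactions
GROUP BY type
ORDER BY SUM(amount)

All groups:
  payment: 8980.87
  deposit: 10936.02
  transfer: 13329.96
  interest: 18561.34

Highest: interest (18561.34)
Lowest: payment (8980.87)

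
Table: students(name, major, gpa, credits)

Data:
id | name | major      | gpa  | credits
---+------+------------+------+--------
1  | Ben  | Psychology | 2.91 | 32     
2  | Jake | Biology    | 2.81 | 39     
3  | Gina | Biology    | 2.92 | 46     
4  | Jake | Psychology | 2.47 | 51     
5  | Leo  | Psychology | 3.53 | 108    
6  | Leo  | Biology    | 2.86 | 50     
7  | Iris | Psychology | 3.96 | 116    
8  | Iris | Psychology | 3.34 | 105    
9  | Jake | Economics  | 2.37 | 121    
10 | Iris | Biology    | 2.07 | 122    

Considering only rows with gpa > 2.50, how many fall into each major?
SELECT major, COUNT(*)
FROM students
WHERE gpa > 2.50
GROUP BY major

Note: WHERE filters rows before grouping.

Result:
  Biology: 3
  Psychology: 4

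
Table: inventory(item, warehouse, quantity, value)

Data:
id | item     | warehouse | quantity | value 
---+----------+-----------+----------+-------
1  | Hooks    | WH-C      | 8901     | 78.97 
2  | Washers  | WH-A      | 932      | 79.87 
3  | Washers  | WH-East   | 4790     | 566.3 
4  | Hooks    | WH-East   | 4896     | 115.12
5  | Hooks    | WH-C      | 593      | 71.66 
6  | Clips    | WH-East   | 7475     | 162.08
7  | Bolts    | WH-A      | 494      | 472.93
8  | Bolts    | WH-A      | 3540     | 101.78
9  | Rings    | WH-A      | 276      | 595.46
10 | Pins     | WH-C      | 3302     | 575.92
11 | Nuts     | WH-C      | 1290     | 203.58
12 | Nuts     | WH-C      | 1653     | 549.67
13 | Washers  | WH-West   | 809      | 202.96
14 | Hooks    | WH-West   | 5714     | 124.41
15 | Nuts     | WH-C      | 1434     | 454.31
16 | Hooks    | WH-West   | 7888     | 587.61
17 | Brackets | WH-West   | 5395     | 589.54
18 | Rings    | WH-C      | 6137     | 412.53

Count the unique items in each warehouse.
SELECT warehouse, COUNT(DISTINCT item)
FROM inventory
GROUP BY warehouse

Result:
  WH-A: 3 distinct
  WH-C: 4 distinct
  WH-East: 3 distinct
  WH-West: 3 distinct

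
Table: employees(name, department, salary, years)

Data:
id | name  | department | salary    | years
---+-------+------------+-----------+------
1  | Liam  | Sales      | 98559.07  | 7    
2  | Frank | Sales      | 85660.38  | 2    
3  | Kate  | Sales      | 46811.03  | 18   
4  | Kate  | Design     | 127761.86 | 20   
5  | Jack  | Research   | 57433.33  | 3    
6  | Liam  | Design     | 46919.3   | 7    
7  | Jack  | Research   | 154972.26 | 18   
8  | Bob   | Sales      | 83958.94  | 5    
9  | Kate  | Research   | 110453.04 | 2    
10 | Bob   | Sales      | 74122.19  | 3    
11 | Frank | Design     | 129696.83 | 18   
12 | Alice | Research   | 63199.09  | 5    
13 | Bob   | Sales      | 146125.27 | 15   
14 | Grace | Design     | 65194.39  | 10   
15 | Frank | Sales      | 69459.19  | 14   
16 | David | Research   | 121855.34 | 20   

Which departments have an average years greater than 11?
SELECT department, AVG(years)
FROM employees
GROUP BY department
HAVING AVG(years) > 11

Result:
  Design: avg=13.75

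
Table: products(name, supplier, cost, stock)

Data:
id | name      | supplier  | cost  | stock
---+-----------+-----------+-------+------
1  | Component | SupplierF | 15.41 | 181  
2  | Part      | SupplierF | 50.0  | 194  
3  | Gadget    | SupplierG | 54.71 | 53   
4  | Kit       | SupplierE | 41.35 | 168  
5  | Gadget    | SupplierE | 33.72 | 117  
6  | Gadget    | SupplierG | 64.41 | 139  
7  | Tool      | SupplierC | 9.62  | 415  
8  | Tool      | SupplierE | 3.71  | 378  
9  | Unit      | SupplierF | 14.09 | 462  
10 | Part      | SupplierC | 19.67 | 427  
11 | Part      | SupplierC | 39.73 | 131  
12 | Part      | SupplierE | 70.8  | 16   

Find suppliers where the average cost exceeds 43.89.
SELECT supplier, AVG(cost)
FROM products
GROUP BY supplier
HAVING AVG(cost) > 43.89

Result:
  SupplierG: avg=59.56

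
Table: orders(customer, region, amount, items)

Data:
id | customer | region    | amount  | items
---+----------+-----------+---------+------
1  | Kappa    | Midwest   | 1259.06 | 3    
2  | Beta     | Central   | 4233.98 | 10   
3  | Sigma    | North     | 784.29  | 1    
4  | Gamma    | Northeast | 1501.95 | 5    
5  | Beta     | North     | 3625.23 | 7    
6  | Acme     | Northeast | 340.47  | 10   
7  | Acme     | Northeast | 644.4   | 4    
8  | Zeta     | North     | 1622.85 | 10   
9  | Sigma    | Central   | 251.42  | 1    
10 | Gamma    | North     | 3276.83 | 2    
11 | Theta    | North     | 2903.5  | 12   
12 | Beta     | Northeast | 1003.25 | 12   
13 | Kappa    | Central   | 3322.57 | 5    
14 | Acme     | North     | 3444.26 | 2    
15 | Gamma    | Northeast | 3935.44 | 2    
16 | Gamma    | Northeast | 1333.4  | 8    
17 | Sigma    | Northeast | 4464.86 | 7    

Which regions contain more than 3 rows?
SELECT region, COUNT(*) as cnt
FROM orders
GROUP BY region
HAVING COUNT(*) > 3

Result:
  North: 6
  Northeast: 7

Note: HAVING filters groups after aggregation, WHERE filters rows before.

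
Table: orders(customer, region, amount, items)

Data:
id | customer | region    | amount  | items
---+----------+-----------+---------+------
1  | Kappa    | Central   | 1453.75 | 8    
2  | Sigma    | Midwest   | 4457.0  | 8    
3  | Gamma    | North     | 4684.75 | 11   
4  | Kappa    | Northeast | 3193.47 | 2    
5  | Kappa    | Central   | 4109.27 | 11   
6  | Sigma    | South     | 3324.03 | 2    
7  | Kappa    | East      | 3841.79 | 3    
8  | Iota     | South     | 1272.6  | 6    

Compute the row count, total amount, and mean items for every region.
SELECT region,
       COUNT(*) as cnt,
       SUM(amount) as total_amount,
       AVG(items) as avg_items
FROM orders
GROUP BY region

Result:
  Central: 2 records, 5563.02 total amount, 9.50 avg items
  East: 1 records, 3841.79 total amount, 3.00 avg items
  Midwest: 1 records, 4457.00 total amount, 8.00 avg items
  North: 1 records, 4684.75 total amount, 11.00 avg items
  Northeast: 1 records, 3193.47 total amount, 2.00 avg items
  South: 2 records, 4596.63 total amount, 4.00 avg items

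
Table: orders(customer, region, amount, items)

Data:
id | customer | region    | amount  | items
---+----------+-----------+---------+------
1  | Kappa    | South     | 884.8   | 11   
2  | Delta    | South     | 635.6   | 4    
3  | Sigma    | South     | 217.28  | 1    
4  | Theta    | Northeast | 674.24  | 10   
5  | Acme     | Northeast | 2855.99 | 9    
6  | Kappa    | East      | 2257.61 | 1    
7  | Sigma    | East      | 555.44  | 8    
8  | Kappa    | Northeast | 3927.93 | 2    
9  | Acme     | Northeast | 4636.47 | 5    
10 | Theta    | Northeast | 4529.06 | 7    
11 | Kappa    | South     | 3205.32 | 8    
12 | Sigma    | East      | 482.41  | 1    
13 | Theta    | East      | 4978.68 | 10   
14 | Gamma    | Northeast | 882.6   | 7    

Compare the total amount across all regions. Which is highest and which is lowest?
SELECT region, SUM(amount)
FROM orders
GROUP BY region
ORDER BY SUM(amount)

All groups:
  South: 4943.00
  East: 8274.14
  Northeast: 17506.29

Highest: Northeast (17506.29)
Lowest: South (4943.00)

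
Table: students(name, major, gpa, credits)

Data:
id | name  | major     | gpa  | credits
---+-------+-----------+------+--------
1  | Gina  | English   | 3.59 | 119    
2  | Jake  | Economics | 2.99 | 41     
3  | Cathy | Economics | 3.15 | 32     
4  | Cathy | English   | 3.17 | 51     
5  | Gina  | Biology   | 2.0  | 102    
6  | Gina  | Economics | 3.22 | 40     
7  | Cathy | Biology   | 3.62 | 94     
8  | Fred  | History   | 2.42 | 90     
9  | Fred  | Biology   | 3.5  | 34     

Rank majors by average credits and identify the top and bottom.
SELECT major, AVG(credits)
FROM students
GROUP BY major
ORDER BY AVG(credits)

All groups:
  Economics: 37.67
  Biology: 76.67
  English: 85.00
  History: 90.00

Highest: History (90.00)
Lowest: Economics (37.67)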